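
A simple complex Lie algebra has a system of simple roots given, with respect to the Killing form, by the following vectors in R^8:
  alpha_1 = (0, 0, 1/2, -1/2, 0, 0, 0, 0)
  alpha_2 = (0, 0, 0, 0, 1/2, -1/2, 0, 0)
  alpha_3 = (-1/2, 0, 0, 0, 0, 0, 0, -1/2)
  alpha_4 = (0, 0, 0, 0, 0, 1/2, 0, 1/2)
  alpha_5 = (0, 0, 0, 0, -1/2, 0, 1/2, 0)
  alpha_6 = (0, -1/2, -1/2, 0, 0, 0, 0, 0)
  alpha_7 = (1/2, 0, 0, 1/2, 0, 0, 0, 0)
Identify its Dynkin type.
Compute the Cartan integers a_ij = 2(alpha_i, alpha_j)/(alpha_j, alpha_j); the resulting 7x7 Cartan matrix is
[[2, 0, 0, 0, 0, -1, -1], [0, 2, 0, -1, -1, 0, 0], [0, 0, 2, -1, 0, 0, -1], [0, -1, -1, 2, 0, 0, 0], [0, -1, 0, 0, 2, 0, 0], [-1, 0, 0, 0, 0, 2, 0], [-1, 0, -1, 0, 0, 0, 2]].
All simple roots have the same length, so the diagram is simply laced. The associated Dynkin diagram is a chain of 7 nodes with single edges (A_7), so the type is A_7 (the algebra sl(8)).

A_7 (sl(8))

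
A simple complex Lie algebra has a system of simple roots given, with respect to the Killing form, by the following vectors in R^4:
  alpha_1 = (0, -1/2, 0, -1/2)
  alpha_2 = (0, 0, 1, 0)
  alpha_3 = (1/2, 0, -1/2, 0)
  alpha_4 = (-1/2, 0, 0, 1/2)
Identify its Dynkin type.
type C_4

Compute the Cartan integers a_ij = 2(alpha_i, alpha_j)/(alpha_j, alpha_j); the resulting 4x4 Cartan matrix is
[[2, 0, 0, -1], [0, 2, -2, 0], [0, -1, 2, -1], [-1, 0, -1, 2]].
The roots have two lengths (squared-length ratio 2:1); the short ones are alpha_{1,3,4}. The associated Dynkin diagram is a chain of 4 nodes with a double edge at one end; the terminal node there is the unique long simple root (C_4), so the type is C_4 (the algebra sp(8)).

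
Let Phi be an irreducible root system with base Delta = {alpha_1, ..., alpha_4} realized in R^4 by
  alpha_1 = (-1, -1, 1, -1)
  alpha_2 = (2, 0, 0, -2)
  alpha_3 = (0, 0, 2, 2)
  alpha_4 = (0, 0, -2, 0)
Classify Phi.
Compute the Cartan integers a_ij = 2(alpha_i, alpha_j)/(alpha_j, alpha_j); the resulting 4x4 Cartan matrix is
[[2, 0, 0, -1], [0, 2, -1, 0], [0, -1, 2, -2], [-1, 0, -1, 2]].
The roots have two lengths (squared-length ratio 2:1); the short ones are alpha_{1,4}. The associated Dynkin diagram is a chain of 4 nodes with a double edge between the middle two (F_4), so the type is F_4.

F_4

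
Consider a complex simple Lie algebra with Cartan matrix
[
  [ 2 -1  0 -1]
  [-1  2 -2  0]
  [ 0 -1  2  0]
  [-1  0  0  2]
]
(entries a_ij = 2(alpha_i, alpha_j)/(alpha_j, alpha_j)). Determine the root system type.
B4

The matrix has rank 4 with 2's on the diagonal. Reading the off-diagonal entries as Dynkin edges (a single edge where a_ij = a_ji = -1; a double or triple edge where a_ij * a_ji = 2 or 3), the diagram is a chain of 4 nodes with a double edge at one end; the terminal node there is the unique short simple root (B_4). One simple-root ordering that puts it in standard form is (alpha_4, alpha_1, alpha_2, alpha_3). So the algebra is type B_4, i.e. so(9).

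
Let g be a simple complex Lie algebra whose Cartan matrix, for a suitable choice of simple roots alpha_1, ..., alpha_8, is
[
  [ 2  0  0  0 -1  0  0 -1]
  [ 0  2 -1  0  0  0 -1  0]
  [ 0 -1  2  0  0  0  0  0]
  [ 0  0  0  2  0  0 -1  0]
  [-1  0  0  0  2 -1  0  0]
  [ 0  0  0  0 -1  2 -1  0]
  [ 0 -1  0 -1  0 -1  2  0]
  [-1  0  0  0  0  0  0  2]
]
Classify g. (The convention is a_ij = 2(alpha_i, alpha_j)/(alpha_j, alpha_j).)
E_8

The matrix has rank 8 with 2's on the diagonal. Reading the off-diagonal entries as Dynkin edges (a single edge where a_ij = a_ji = -1; a double or triple edge where a_ij * a_ji = 2 or 3), the diagram is a chain of 7 nodes with one extra node attached to the third node from one end (E_8). One simple-root ordering that puts it in standard form is (alpha_3, alpha_4, alpha_2, alpha_7, alpha_6, alpha_5, alpha_1, alpha_8). So the algebra is type E_8.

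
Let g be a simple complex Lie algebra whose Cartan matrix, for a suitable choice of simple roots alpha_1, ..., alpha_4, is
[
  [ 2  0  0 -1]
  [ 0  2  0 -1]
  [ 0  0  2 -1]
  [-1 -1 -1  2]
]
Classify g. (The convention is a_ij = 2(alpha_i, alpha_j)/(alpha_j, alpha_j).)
The matrix has rank 4 with 2's on the diagonal. Reading the off-diagonal entries as Dynkin edges (a single edge where a_ij = a_ji = -1; a double or triple edge where a_ij * a_ji = 2 or 3), the diagram is a chain of 2 nodes with a fork of two nodes at one end (D_4). One simple-root ordering that puts it in standard form is (alpha_3, alpha_4, alpha_2, alpha_1). So the algebra is type D_4, i.e. so(8).

D_4 (so(8))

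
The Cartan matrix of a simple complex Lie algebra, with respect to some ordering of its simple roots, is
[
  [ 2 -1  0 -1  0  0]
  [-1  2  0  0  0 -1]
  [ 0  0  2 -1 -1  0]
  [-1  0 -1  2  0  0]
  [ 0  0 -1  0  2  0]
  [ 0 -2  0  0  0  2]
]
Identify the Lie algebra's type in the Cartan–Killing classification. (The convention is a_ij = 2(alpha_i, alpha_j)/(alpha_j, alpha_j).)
The matrix has rank 6 with 2's on the diagonal. Reading the off-diagonal entries as Dynkin edges (a single edge where a_ij = a_ji = -1; a double or triple edge where a_ij * a_ji = 2 or 3), the diagram is a chain of 6 nodes with a double edge at one end; the terminal node there is the unique long simple root (C_6). One simple-root ordering that puts it in standard form is (alpha_5, alpha_3, alpha_4, alpha_1, alpha_2, alpha_6). So the algebra is type C_6, i.e. sp(12).

C_6 (sp(12))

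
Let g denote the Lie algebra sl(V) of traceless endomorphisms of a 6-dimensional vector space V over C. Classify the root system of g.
A5

This is sl(6), which has dimension 6^2 - 1 = 35 and rank 6 - 1 = 5 (a Cartan subalgebra is the diagonal traceless matrices). In the classification of classical Lie algebras, the special linear algebra sl(n+1) has type A_n; here n = 5, so the Dynkin diagram is a chain of 5 nodes with single edges (A_5). Hence the type is A_5.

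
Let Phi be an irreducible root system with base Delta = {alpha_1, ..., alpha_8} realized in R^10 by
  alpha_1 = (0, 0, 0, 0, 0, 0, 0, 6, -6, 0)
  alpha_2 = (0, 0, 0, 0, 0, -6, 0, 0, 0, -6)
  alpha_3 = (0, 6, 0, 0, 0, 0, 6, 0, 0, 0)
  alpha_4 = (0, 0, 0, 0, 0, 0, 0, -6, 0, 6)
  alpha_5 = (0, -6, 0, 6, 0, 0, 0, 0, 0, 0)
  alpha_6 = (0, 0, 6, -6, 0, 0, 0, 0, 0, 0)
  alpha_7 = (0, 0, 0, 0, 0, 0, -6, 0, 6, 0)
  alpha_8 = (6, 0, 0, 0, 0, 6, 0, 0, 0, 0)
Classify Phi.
A8

Compute the Cartan integers a_ij = 2(alpha_i, alpha_j)/(alpha_j, alpha_j); the resulting 8x8 Cartan matrix is
[[2, 0, 0, -1, 0, 0, -1, 0], [0, 2, 0, -1, 0, 0, 0, -1], [0, 0, 2, 0, -1, 0, -1, 0], [-1, -1, 0, 2, 0, 0, 0, 0], [0, 0, -1, 0, 2, -1, 0, 0], [0, 0, 0, 0, -1, 2, 0, 0], [-1, 0, -1, 0, 0, 0, 2, 0], [0, -1, 0, 0, 0, 0, 0, 2]].
All simple roots have the same length, so the diagram is simply laced. The associated Dynkin diagram is a chain of 8 nodes with single edges (A_8), so the type is A_8 (the algebra sl(9)).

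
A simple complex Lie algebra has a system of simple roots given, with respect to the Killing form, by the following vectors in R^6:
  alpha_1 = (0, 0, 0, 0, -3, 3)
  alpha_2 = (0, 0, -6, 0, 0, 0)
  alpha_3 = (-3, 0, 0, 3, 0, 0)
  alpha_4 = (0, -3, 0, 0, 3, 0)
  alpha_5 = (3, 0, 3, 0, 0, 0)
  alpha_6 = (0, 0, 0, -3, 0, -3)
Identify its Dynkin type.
C_6 (sp(12))

Compute the Cartan integers a_ij = 2(alpha_i, alpha_j)/(alpha_j, alpha_j); the resulting 6x6 Cartan matrix is
[[2, 0, 0, -1, 0, -1], [0, 2, 0, 0, -2, 0], [0, 0, 2, 0, -1, -1], [-1, 0, 0, 2, 0, 0], [0, -1, -1, 0, 2, 0], [-1, 0, -1, 0, 0, 2]].
The roots have two lengths (squared-length ratio 2:1); the short ones are alpha_{1,3,4,5,6}. The associated Dynkin diagram is a chain of 6 nodes with a double edge at one end; the terminal node there is the unique long simple root (C_6), so the type is C_6 (the algebra sp(12)).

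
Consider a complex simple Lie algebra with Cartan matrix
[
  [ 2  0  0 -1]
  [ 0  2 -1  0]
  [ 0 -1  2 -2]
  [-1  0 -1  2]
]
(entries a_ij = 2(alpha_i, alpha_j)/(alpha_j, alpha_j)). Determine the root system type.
F4

The matrix has rank 4 with 2's on the diagonal. Reading the off-diagonal entries as Dynkin edges (a single edge where a_ij = a_ji = -1; a double or triple edge where a_ij * a_ji = 2 or 3), the diagram is a chain of 4 nodes with a double edge between the middle two (F_4). One simple-root ordering that puts it in standard form is (alpha_2, alpha_3, alpha_4, alpha_1). So the algebra is type F_4.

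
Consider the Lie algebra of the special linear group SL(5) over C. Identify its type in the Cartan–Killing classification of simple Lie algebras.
A_4

This is sl(5), which has dimension 5^2 - 1 = 24 and rank 5 - 1 = 4 (a Cartan subalgebra is the diagonal traceless matrices). In the classification of classical Lie algebras, the special linear algebra sl(n+1) has type A_n; here n = 4, so the Dynkin diagram is a chain of 4 nodes with single edges (A_4). Hence the type is A_4.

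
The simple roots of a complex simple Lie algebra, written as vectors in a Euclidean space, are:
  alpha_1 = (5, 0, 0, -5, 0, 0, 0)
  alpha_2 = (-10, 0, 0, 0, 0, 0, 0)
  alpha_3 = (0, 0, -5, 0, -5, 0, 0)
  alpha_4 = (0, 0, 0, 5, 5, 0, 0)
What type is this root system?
Compute the Cartan integers a_ij = 2(alpha_i, alpha_j)/(alpha_j, alpha_j); the resulting 4x4 Cartan matrix is
[[2, -1, 0, -1], [-2, 2, 0, 0], [0, 0, 2, -1], [-1, 0, -1, 2]].
The roots have two lengths (squared-length ratio 2:1); the short ones are alpha_{1,3,4}. The associated Dynkin diagram is a chain of 4 nodes with a double edge at one end; the terminal node there is the unique long simple root (C_4), so the type is C_4 (the algebra sp(8)).

C_4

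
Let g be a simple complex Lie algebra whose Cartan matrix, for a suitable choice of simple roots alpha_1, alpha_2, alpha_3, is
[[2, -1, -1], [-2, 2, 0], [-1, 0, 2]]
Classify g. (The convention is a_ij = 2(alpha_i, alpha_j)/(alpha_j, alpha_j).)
C3

The matrix has rank 3 with 2's on the diagonal. Reading the off-diagonal entries as Dynkin edges (a single edge where a_ij = a_ji = -1; a double or triple edge where a_ij * a_ji = 2 or 3), the diagram is a chain of 3 nodes with a double edge at one end; the terminal node there is the unique long simple root (C_3). One simple-root ordering that puts it in standard form is (alpha_3, alpha_1, alpha_2). So the algebra is type C_3, i.e. sp(6).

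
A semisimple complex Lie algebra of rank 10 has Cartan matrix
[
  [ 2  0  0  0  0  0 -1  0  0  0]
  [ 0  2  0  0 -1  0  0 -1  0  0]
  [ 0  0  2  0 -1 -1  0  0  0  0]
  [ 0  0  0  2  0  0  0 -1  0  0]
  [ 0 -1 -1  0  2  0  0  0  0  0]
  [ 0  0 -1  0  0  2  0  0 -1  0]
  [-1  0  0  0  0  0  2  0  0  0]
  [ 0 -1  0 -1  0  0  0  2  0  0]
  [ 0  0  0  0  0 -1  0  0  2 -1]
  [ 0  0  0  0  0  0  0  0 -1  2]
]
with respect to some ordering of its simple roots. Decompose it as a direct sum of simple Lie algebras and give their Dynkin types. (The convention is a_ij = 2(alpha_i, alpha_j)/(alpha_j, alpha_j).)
A_2 (sl(3)) + A_8 (sl(9))

The diagram associated to this matrix has two connected components: the simple roots {alpha_1, alpha_7} form a chain of 2 nodes with single edges (A_2), and {alpha_2, alpha_3, alpha_4, alpha_5, alpha_6, alpha_8, alpha_9, alpha_10} form a chain of 8 nodes with single edges (A_8). A semisimple Lie algebra decomposes uniquely as the direct sum of simple ideals, one per connected component of its Dynkin diagram, so g ≅ A_2 ⊕ A_8 (dimension 8 + 80 = 88).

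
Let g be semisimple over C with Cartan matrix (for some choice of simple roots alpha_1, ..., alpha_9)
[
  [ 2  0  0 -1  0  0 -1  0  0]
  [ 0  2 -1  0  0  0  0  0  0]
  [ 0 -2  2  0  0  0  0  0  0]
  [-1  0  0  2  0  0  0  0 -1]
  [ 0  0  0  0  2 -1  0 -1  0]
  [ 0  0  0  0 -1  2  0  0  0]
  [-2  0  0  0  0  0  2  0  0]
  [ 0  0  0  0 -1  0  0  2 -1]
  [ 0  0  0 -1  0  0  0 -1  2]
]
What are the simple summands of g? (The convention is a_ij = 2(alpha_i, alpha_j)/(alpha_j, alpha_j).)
The diagram associated to this matrix has two connected components: the simple roots {alpha_2, alpha_3} form a chain of 2 nodes with a double edge at one end; the terminal node there is the unique short simple root (B_2), and {alpha_1, alpha_4, alpha_5, alpha_6, alpha_7, alpha_8, alpha_9} form a chain of 7 nodes with a double edge at one end; the terminal node there is the unique long simple root (C_7). A semisimple Lie algebra decomposes uniquely as the direct sum of simple ideals, one per connected component of its Dynkin diagram, so g ≅ B_2 ⊕ C_7 (dimension 10 + 105 = 115).

type B_2 + type C_7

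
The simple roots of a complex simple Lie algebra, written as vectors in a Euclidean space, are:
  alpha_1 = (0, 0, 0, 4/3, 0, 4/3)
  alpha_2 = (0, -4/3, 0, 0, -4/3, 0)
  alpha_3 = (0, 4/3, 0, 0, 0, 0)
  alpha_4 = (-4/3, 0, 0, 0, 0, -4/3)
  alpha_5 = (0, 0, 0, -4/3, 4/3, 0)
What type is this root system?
B_5 (so(11))

Compute the Cartan integers a_ij = 2(alpha_i, alpha_j)/(alpha_j, alpha_j); the resulting 5x5 Cartan matrix is
[[2, 0, 0, -1, -1], [0, 2, -2, 0, -1], [0, -1, 2, 0, 0], [-1, 0, 0, 2, 0], [-1, -1, 0, 0, 2]].
The roots have two lengths (squared-length ratio 2:1); the short ones are alpha_{3}. The associated Dynkin diagram is a chain of 5 nodes with a double edge at one end; the terminal node there is the unique short simple root (B_5), so the type is B_5 (the algebra so(11)).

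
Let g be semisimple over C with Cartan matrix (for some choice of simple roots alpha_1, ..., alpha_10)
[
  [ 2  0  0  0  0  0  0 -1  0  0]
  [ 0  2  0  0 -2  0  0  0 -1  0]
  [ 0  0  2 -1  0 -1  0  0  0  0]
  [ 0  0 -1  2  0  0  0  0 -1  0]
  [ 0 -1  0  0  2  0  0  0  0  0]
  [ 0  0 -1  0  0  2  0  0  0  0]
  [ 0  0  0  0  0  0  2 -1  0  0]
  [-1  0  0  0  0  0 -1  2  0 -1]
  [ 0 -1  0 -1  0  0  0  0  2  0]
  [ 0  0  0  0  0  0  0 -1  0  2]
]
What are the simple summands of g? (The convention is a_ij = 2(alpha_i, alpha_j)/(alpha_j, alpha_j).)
B_6 ⊕ D_4

The diagram associated to this matrix has two connected components: the simple roots {alpha_2, alpha_3, alpha_4, alpha_5, alpha_6, alpha_9} form a chain of 6 nodes with a double edge at one end; the terminal node there is the unique short simple root (B_6), and {alpha_1, alpha_7, alpha_8, alpha_10} form a chain of 2 nodes with a fork of two nodes at one end (D_4). A semisimple Lie algebra decomposes uniquely as the direct sum of simple ideals, one per connected component of its Dynkin diagram, so g ≅ B_6 ⊕ D_4 (dimension 78 + 28 = 106).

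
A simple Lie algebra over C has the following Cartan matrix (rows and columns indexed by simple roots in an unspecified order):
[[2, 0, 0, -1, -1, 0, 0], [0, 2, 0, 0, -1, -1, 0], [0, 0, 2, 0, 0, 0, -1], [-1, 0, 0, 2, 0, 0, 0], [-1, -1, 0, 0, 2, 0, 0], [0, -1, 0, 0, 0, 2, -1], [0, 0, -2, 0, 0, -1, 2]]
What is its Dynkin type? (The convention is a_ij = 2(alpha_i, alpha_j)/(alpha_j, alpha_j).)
B_7

The matrix has rank 7 with 2's on the diagonal. Reading the off-diagonal entries as Dynkin edges (a single edge where a_ij = a_ji = -1; a double or triple edge where a_ij * a_ji = 2 or 3), the diagram is a chain of 7 nodes with a double edge at one end; the terminal node there is the unique short simple root (B_7). One simple-root ordering that puts it in standard form is (alpha_4, alpha_1, alpha_5, alpha_2, alpha_6, alpha_7, alpha_3). So the algebra is type B_7, i.e. so(15).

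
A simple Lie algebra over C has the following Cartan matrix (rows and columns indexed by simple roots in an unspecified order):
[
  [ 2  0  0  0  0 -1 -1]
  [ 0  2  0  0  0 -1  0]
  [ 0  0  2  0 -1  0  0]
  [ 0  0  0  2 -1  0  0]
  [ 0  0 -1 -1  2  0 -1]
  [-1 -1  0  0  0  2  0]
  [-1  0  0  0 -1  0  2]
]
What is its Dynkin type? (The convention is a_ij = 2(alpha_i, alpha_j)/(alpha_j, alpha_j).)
D_7 (so(14))

The matrix has rank 7 with 2's on the diagonal. Reading the off-diagonal entries as Dynkin edges (a single edge where a_ij = a_ji = -1; a double or triple edge where a_ij * a_ji = 2 or 3), the diagram is a chain of 5 nodes with a fork of two nodes at one end (D_7). One simple-root ordering that puts it in standard form is (alpha_2, alpha_6, alpha_1, alpha_7, alpha_5, alpha_3, alpha_4). So the algebra is type D_7, i.e. so(14).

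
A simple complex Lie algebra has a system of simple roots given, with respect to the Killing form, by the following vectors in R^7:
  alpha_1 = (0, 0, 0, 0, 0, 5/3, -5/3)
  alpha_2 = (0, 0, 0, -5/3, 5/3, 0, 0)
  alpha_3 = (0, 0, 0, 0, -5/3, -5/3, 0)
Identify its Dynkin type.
A3

Compute the Cartan integers a_ij = 2(alpha_i, alpha_j)/(alpha_j, alpha_j); the resulting 3x3 Cartan matrix is
[[2, 0, -1], [0, 2, -1], [-1, -1, 2]].
All simple roots have the same length, so the diagram is simply laced. The associated Dynkin diagram is a chain of 3 nodes with single edges (A_3), so the type is A_3 (the algebra sl(4)).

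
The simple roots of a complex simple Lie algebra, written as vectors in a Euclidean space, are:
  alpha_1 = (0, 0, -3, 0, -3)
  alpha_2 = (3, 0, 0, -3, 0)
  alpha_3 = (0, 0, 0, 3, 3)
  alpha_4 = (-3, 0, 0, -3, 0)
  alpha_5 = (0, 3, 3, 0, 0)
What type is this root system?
Compute the Cartan integers a_ij = 2(alpha_i, alpha_j)/(alpha_j, alpha_j); the resulting 5x5 Cartan matrix is
[[2, 0, -1, 0, -1], [0, 2, -1, 0, 0], [-1, -1, 2, -1, 0], [0, 0, -1, 2, 0], [-1, 0, 0, 0, 2]].
All simple roots have the same length, so the diagram is simply laced. The associated Dynkin diagram is a chain of 3 nodes with a fork of two nodes at one end (D_5), so the type is D_5 (the algebra so(10)).

D5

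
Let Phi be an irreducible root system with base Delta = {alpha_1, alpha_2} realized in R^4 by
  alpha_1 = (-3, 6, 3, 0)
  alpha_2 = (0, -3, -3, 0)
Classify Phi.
G_2

Compute the Cartan integers a_ij = 2(alpha_i, alpha_j)/(alpha_j, alpha_j); the resulting 2x2 Cartan matrix is
[[2, -3], [-1, 2]].
The roots have two lengths (squared-length ratio 3:1); the short ones are alpha_{2}. The associated Dynkin diagram is two nodes joined by a triple edge (G_2), so the type is G_2.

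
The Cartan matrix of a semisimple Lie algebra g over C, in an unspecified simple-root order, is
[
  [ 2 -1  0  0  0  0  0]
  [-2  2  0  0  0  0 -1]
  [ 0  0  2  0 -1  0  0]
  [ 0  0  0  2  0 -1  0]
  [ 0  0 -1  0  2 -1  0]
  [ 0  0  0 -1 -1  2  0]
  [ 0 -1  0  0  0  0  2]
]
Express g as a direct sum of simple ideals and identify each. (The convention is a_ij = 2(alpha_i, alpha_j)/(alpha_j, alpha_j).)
type A_4 ⊕ type B_3

The diagram associated to this matrix has two connected components: the simple roots {alpha_3, alpha_4, alpha_5, alpha_6} form a chain of 4 nodes with single edges (A_4), and {alpha_1, alpha_2, alpha_7} form a chain of 3 nodes with a double edge at one end; the terminal node there is the unique short simple root (B_3). A semisimple Lie algebra decomposes uniquely as the direct sum of simple ideals, one per connected component of its Dynkin diagram, so g ≅ A_4 ⊕ B_3 (dimension 24 + 21 = 45).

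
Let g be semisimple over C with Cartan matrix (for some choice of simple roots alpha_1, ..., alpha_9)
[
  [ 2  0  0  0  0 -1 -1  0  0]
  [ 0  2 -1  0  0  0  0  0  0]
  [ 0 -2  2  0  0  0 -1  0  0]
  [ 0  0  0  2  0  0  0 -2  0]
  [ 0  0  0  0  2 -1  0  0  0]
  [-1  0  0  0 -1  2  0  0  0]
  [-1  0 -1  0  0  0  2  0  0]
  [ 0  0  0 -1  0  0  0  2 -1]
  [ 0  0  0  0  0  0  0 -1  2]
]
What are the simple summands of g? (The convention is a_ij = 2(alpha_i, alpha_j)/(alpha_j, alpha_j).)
The diagram associated to this matrix has two connected components: the simple roots {alpha_1, alpha_2, alpha_3, alpha_5, alpha_6, alpha_7} form a chain of 6 nodes with a double edge at one end; the terminal node there is the unique short simple root (B_6), and {alpha_4, alpha_8, alpha_9} form a chain of 3 nodes with a double edge at one end; the terminal node there is the unique long simple root (C_3). A semisimple Lie algebra decomposes uniquely as the direct sum of simple ideals, one per connected component of its Dynkin diagram, so g ≅ B_6 ⊕ C_3 (dimension 78 + 21 = 99).

B6 ⊕ C3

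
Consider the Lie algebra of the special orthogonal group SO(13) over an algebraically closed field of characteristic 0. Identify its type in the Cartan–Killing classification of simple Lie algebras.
This is so(13) with 13 odd, which has dimension 13(13-1)/2 = 78 and rank (13-1)/2 = 6. In the classification of classical Lie algebras, the orthogonal algebra so(2n+1) in an odd number of variables has type B_n; here n = 6, so the Dynkin diagram is a chain of 6 nodes with a double edge at one end; the terminal node there is the unique short simple root (B_6). Hence the type is B_6.

type B_6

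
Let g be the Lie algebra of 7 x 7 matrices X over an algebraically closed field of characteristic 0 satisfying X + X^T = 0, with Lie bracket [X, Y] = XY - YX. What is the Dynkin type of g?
This is so(7) with 7 odd, which has dimension 7(7-1)/2 = 21 and rank (7-1)/2 = 3. In the classification of classical Lie algebras, the orthogonal algebra so(2n+1) in an odd number of variables has type B_n; here n = 3, so the Dynkin diagram is a chain of 3 nodes with a double edge at one end; the terminal node there is the unique short simple root (B_3). Hence the type is B_3.

type B_3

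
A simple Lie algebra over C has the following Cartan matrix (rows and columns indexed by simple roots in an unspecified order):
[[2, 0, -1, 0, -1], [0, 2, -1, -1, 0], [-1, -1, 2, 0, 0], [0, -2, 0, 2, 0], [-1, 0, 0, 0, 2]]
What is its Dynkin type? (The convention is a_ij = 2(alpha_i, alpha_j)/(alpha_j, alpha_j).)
The matrix has rank 5 with 2's on the diagonal. Reading the off-diagonal entries as Dynkin edges (a single edge where a_ij = a_ji = -1; a double or triple edge where a_ij * a_ji = 2 or 3), the diagram is a chain of 5 nodes with a double edge at one end; the terminal node there is the unique long simple root (C_5). One simple-root ordering that puts it in standard form is (alpha_5, alpha_1, alpha_3, alpha_2, alpha_4). So the algebra is type C_5, i.e. sp(10).

C_5 (sp(10))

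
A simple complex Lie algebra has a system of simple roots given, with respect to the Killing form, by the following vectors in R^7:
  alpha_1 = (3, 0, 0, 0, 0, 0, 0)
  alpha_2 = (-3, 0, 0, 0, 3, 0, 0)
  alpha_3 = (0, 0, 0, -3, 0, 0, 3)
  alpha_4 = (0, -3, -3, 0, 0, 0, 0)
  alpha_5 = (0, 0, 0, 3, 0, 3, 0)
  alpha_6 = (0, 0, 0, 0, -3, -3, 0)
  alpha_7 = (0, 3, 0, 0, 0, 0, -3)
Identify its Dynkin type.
Compute the Cartan integers a_ij = 2(alpha_i, alpha_j)/(alpha_j, alpha_j); the resulting 7x7 Cartan matrix is
[[2, -1, 0, 0, 0, 0, 0], [-2, 2, 0, 0, 0, -1, 0], [0, 0, 2, 0, -1, 0, -1], [0, 0, 0, 2, 0, 0, -1], [0, 0, -1, 0, 2, -1, 0], [0, -1, 0, 0, -1, 2, 0], [0, 0, -1, -1, 0, 0, 2]].
The roots have two lengths (squared-length ratio 2:1); the short ones are alpha_{1}. The associated Dynkin diagram is a chain of 7 nodes with a double edge at one end; the terminal node there is the unique short simple root (B_7), so the type is B_7 (the algebra so(15)).

B_7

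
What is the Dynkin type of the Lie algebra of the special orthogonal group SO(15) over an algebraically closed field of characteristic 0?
This is so(15) with 15 odd, which has dimension 15(15-1)/2 = 105 and rank (15-1)/2 = 7. In the classification of classical Lie algebras, the orthogonal algebra so(2n+1) in an odd number of variables has type B_n; here n = 7, so the Dynkin diagram is a chain of 7 nodes with a double edge at one end; the terminal node there is the unique short simple root (B_7). Hence the type is B_7.

B_7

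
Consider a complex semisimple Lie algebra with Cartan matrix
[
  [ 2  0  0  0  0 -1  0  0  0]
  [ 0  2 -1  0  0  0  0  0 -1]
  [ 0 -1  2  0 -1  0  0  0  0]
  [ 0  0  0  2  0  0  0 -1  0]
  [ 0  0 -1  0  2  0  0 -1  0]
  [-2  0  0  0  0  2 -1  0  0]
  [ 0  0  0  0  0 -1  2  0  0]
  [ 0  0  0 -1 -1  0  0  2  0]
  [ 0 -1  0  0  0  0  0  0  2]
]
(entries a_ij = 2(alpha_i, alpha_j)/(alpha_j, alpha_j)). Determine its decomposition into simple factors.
The diagram associated to this matrix has two connected components: the simple roots {alpha_2, alpha_3, alpha_4, alpha_5, alpha_8, alpha_9} form a chain of 6 nodes with single edges (A_6), and {alpha_1, alpha_6, alpha_7} form a chain of 3 nodes with a double edge at one end; the terminal node there is the unique short simple root (B_3). A semisimple Lie algebra decomposes uniquely as the direct sum of simple ideals, one per connected component of its Dynkin diagram, so g ≅ A_6 ⊕ B_3 (dimension 48 + 21 = 69).

A_6 (sl(7)) ⊕ B_3 (so(7))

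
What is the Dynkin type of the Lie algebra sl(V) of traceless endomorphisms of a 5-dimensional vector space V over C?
This is sl(5), which has dimension 5^2 - 1 = 24 and rank 5 - 1 = 4 (a Cartan subalgebra is the diagonal traceless matrices). In the classification of classical Lie algebras, the special linear algebra sl(n+1) has type A_n; here n = 4, so the Dynkin diagram is a chain of 4 nodes with single edges (A_4). Hence the type is A_4.

A4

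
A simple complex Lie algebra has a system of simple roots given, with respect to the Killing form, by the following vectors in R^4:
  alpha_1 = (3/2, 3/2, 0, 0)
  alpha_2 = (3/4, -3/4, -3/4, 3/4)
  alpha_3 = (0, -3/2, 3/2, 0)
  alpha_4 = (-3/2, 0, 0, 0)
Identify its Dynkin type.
Compute the Cartan integers a_ij = 2(alpha_i, alpha_j)/(alpha_j, alpha_j); the resulting 4x4 Cartan matrix is
[[2, 0, -1, -2], [0, 2, 0, -1], [-1, 0, 2, 0], [-1, -1, 0, 2]].
The roots have two lengths (squared-length ratio 2:1); the short ones are alpha_{2,4}. The associated Dynkin diagram is a chain of 4 nodes with a double edge between the middle two (F_4), so the type is F_4.

F4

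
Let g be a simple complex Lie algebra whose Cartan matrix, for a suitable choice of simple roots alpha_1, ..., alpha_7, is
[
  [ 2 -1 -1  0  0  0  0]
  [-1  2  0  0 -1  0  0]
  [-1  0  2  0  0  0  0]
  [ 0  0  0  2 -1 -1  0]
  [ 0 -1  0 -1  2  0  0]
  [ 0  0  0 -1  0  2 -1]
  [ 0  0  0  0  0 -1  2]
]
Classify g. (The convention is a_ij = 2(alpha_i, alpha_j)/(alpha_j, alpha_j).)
The matrix has rank 7 with 2's on the diagonal. Reading the off-diagonal entries as Dynkin edges (a single edge where a_ij = a_ji = -1; a double or triple edge where a_ij * a_ji = 2 or 3), the diagram is a chain of 7 nodes with single edges (A_7). One simple-root ordering that puts it in standard form is (alpha_3, alpha_1, alpha_2, alpha_5, alpha_4, alpha_6, alpha_7). So the algebra is type A_7, i.e. sl(8).

A7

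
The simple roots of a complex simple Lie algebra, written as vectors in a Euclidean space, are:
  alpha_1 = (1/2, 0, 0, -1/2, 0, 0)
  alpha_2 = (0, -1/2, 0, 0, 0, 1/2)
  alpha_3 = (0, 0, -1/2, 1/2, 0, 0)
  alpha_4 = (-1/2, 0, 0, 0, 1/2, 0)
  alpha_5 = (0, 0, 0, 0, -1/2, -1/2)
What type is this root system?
A_5 (sl(6))

Compute the Cartan integers a_ij = 2(alpha_i, alpha_j)/(alpha_j, alpha_j); the resulting 5x5 Cartan matrix is
[[2, 0, -1, -1, 0], [0, 2, 0, 0, -1], [-1, 0, 2, 0, 0], [-1, 0, 0, 2, -1], [0, -1, 0, -1, 2]].
All simple roots have the same length, so the diagram is simply laced. The associated Dynkin diagram is a chain of 5 nodes with single edges (A_5), so the type is A_5 (the algebra sl(6)).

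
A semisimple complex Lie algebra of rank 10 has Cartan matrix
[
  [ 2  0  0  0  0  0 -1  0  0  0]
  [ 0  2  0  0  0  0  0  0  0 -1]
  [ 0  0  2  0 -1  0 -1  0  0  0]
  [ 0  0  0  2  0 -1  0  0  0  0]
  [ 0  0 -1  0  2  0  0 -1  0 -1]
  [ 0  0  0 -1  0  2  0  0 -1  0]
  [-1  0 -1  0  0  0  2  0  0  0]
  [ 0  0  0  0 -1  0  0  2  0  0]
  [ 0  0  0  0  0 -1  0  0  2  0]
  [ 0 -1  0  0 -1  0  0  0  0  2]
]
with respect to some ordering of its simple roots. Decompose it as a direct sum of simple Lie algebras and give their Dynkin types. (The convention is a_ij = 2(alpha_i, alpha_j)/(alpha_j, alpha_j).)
A3 + E7

The diagram associated to this matrix has two connected components: the simple roots {alpha_4, alpha_6, alpha_9} form a chain of 3 nodes with single edges (A_3), and {alpha_1, alpha_2, alpha_3, alpha_5, alpha_7, alpha_8, alpha_10} form a chain of 6 nodes with one extra node attached to the third node from one end (E_7). A semisimple Lie algebra decomposes uniquely as the direct sum of simple ideals, one per connected component of its Dynkin diagram, so g ≅ A_3 ⊕ E_7 (dimension 15 + 133 = 148).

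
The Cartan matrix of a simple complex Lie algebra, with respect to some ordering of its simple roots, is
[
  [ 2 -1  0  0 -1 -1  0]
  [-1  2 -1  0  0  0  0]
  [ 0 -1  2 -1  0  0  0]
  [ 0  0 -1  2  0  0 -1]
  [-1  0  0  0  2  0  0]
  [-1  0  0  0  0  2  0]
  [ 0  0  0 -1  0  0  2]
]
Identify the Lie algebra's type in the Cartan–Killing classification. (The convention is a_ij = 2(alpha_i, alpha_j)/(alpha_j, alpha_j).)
type D_7

The matrix has rank 7 with 2's on the diagonal. Reading the off-diagonal entries as Dynkin edges (a single edge where a_ij = a_ji = -1; a double or triple edge where a_ij * a_ji = 2 or 3), the diagram is a chain of 5 nodes with a fork of two nodes at one end (D_7). One simple-root ordering that puts it in standard form is (alpha_7, alpha_4, alpha_3, alpha_2, alpha_1, alpha_5, alpha_6). So the algebra is type D_7, i.e. so(14).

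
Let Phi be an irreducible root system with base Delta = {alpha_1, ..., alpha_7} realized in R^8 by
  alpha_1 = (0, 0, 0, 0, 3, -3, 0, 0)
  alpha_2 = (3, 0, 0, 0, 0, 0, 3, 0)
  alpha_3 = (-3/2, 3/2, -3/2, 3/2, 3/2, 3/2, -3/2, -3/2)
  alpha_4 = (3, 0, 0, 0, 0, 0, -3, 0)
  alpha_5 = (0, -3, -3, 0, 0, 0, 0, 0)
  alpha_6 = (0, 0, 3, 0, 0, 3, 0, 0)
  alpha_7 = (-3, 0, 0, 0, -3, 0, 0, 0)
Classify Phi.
E7

Compute the Cartan integers a_ij = 2(alpha_i, alpha_j)/(alpha_j, alpha_j); the resulting 7x7 Cartan matrix is
[[2, 0, 0, 0, 0, -1, -1], [0, 2, -1, 0, 0, 0, -1], [0, -1, 2, 0, 0, 0, 0], [0, 0, 0, 2, 0, 0, -1], [0, 0, 0, 0, 2, -1, 0], [-1, 0, 0, 0, -1, 2, 0], [-1, -1, 0, -1, 0, 0, 2]].
All simple roots have the same length, so the diagram is simply laced. The associated Dynkin diagram is a chain of 6 nodes with one extra node attached to the third node from one end (E_7), so the type is E_7.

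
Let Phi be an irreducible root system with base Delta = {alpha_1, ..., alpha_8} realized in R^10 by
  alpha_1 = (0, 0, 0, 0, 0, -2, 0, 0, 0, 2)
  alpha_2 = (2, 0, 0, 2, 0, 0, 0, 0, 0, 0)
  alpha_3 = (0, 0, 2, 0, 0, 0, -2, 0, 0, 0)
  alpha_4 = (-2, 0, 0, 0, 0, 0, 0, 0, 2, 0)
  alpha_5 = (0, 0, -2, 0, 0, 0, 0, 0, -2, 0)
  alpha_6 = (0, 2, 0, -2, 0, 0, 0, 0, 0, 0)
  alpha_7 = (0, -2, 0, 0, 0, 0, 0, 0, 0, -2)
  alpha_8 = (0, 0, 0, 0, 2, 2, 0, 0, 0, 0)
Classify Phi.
Compute the Cartan integers a_ij = 2(alpha_i, alpha_j)/(alpha_j, alpha_j); the resulting 8x8 Cartan matrix is
[[2, 0, 0, 0, 0, 0, -1, -1], [0, 2, 0, -1, 0, -1, 0, 0], [0, 0, 2, 0, -1, 0, 0, 0], [0, -1, 0, 2, -1, 0, 0, 0], [0, 0, -1, -1, 2, 0, 0, 0], [0, -1, 0, 0, 0, 2, -1, 0], [-1, 0, 0, 0, 0, -1, 2, 0], [-1, 0, 0, 0, 0, 0, 0, 2]].
All simple roots have the same length, so the diagram is simply laced. The associated Dynkin diagram is a chain of 8 nodes with single edges (A_8), so the type is A_8 (the algebra sl(9)).

A_8 (sl(9))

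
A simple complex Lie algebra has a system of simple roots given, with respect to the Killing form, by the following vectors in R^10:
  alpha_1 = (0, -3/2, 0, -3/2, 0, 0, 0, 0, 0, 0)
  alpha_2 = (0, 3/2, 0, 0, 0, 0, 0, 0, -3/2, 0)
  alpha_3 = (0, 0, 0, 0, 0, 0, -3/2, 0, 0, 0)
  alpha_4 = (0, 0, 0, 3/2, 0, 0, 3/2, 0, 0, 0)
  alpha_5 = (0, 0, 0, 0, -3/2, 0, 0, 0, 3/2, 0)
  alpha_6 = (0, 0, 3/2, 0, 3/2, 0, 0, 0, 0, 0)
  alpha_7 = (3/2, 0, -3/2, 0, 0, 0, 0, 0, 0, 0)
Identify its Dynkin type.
type B_7

Compute the Cartan integers a_ij = 2(alpha_i, alpha_j)/(alpha_j, alpha_j); the resulting 7x7 Cartan matrix is
[[2, -1, 0, -1, 0, 0, 0], [-1, 2, 0, 0, -1, 0, 0], [0, 0, 2, -1, 0, 0, 0], [-1, 0, -2, 2, 0, 0, 0], [0, -1, 0, 0, 2, -1, 0], [0, 0, 0, 0, -1, 2, -1], [0, 0, 0, 0, 0, -1, 2]].
The roots have two lengths (squared-length ratio 2:1); the short ones are alpha_{3}. The associated Dynkin diagram is a chain of 7 nodes with a double edge at one end; the terminal node there is the unique short simple root (B_7), so the type is B_7 (the algebra so(15)).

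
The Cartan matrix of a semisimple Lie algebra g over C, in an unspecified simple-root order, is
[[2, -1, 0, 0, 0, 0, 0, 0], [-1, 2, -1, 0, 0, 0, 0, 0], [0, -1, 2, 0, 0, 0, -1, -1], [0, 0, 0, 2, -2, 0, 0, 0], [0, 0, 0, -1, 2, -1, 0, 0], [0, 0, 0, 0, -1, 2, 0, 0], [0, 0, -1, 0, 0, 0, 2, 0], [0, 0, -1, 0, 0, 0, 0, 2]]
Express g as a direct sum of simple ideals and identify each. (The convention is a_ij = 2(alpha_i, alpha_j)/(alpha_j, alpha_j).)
The diagram associated to this matrix has two connected components: the simple roots {alpha_4, alpha_5, alpha_6} form a chain of 3 nodes with a double edge at one end; the terminal node there is the unique long simple root (C_3), and {alpha_1, alpha_2, alpha_3, alpha_7, alpha_8} form a chain of 3 nodes with a fork of two nodes at one end (D_5). A semisimple Lie algebra decomposes uniquely as the direct sum of simple ideals, one per connected component of its Dynkin diagram, so g ≅ C_3 ⊕ D_5 (dimension 21 + 45 = 66).

C_3 ⊕ D_5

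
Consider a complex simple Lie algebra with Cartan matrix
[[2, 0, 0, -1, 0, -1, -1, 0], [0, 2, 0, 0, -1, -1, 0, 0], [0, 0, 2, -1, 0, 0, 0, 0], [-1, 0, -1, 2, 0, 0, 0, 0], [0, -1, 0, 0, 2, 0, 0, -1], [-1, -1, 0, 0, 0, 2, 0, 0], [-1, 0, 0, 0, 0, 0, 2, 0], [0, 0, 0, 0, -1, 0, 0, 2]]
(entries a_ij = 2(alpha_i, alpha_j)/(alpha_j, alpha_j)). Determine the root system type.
The matrix has rank 8 with 2's on the diagonal. Reading the off-diagonal entries as Dynkin edges (a single edge where a_ij = a_ji = -1; a double or triple edge where a_ij * a_ji = 2 or 3), the diagram is a chain of 7 nodes with one extra node attached to the third node from one end (E_8). One simple-root ordering that puts it in standard form is (alpha_3, alpha_7, alpha_4, alpha_1, alpha_6, alpha_2, alpha_5, alpha_8). So the algebra is type E_8.

E8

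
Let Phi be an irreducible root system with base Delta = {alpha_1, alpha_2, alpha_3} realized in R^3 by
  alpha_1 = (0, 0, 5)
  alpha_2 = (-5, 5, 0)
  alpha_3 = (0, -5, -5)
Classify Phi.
Compute the Cartan integers a_ij = 2(alpha_i, alpha_j)/(alpha_j, alpha_j); the resulting 3x3 Cartan matrix is
[[2, 0, -1], [0, 2, -1], [-2, -1, 2]].
The roots have two lengths (squared-length ratio 2:1); the short ones are alpha_{1}. The associated Dynkin diagram is a chain of 3 nodes with a double edge at one end; the terminal node there is the unique short simple root (B_3), so the type is B_3 (the algebra so(7)).

B3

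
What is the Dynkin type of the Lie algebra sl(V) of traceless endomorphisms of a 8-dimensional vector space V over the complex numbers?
This is sl(8), which has dimension 8^2 - 1 = 63 and rank 8 - 1 = 7 (a Cartan subalgebra is the diagonal traceless matrices). In the classification of classical Lie algebras, the special linear algebra sl(n+1) has type A_n; here n = 7, so the Dynkin diagram is a chain of 7 nodes with single edges (A_7). Hence the type is A_7.

type A_7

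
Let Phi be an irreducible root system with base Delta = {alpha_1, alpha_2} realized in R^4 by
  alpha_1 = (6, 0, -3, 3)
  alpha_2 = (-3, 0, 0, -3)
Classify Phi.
Compute the Cartan integers a_ij = 2(alpha_i, alpha_j)/(alpha_j, alpha_j); the resulting 2x2 Cartan matrix is
[[2, -3], [-1, 2]].
The roots have two lengths (squared-length ratio 3:1); the short ones are alpha_{2}. The associated Dynkin diagram is two nodes joined by a triple edge (G_2), so the type is G_2.

type G_2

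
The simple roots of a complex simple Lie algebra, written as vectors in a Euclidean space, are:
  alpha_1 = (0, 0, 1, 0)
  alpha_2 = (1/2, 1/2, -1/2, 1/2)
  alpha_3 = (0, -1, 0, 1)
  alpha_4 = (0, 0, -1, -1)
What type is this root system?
Compute the Cartan integers a_ij = 2(alpha_i, alpha_j)/(alpha_j, alpha_j); the resulting 4x4 Cartan matrix is
[[2, -1, 0, -1], [-1, 2, 0, 0], [0, 0, 2, -1], [-2, 0, -1, 2]].
The roots have two lengths (squared-length ratio 2:1); the short ones are alpha_{1,2}. The associated Dynkin diagram is a chain of 4 nodes with a double edge between the middle two (F_4), so the type is F_4.

type F_4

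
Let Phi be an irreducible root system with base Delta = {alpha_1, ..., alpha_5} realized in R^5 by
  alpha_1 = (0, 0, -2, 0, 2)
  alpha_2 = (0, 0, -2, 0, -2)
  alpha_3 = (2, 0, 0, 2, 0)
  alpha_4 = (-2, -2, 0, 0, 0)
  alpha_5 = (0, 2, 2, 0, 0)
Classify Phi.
Compute the Cartan integers a_ij = 2(alpha_i, alpha_j)/(alpha_j, alpha_j); the resulting 5x5 Cartan matrix is
[[2, 0, 0, 0, -1], [0, 2, 0, 0, -1], [0, 0, 2, -1, 0], [0, 0, -1, 2, -1], [-1, -1, 0, -1, 2]].
All simple roots have the same length, so the diagram is simply laced. The associated Dynkin diagram is a chain of 3 nodes with a fork of two nodes at one end (D_5), so the type is D_5 (the algebra so(10)).

D_5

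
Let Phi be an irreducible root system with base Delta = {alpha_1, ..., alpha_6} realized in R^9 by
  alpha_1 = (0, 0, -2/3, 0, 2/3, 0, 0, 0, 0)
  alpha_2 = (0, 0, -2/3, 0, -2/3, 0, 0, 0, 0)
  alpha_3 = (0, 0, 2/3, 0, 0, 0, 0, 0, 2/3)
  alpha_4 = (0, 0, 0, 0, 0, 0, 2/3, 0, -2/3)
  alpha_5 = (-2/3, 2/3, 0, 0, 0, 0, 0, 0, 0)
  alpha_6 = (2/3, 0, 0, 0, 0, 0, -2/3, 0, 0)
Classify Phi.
D_6 (so(12))

Compute the Cartan integers a_ij = 2(alpha_i, alpha_j)/(alpha_j, alpha_j); the resulting 6x6 Cartan matrix is
[[2, 0, -1, 0, 0, 0], [0, 2, -1, 0, 0, 0], [-1, -1, 2, -1, 0, 0], [0, 0, -1, 2, 0, -1], [0, 0, 0, 0, 2, -1], [0, 0, 0, -1, -1, 2]].
All simple roots have the same length, so the diagram is simply laced. The associated Dynkin diagram is a chain of 4 nodes with a fork of two nodes at one end (D_6), so the type is D_6 (the algebra so(12)).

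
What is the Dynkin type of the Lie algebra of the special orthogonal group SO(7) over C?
This is so(7) with 7 odd, which has dimension 7(7-1)/2 = 21 and rank (7-1)/2 = 3. In the classification of classical Lie algebras, the orthogonal algebra so(2n+1) in an odd number of variables has type B_n; here n = 3, so the Dynkin diagram is a chain of 3 nodes with a double edge at one end; the terminal node there is the unique short simple root (B_3). Hence the type is B_3.

B3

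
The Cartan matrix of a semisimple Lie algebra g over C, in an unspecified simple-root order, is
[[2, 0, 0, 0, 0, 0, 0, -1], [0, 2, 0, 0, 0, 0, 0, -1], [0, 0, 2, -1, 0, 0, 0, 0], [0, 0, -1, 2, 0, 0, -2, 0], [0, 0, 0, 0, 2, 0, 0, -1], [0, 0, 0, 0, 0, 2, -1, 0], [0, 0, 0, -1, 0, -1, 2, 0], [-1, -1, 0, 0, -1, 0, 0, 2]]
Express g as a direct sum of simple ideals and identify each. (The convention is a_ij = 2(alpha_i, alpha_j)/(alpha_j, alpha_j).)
The diagram associated to this matrix has two connected components: the simple roots {alpha_1, alpha_2, alpha_5, alpha_8} form a chain of 2 nodes with a fork of two nodes at one end (D_4), and {alpha_3, alpha_4, alpha_6, alpha_7} form a chain of 4 nodes with a double edge between the middle two (F_4). A semisimple Lie algebra decomposes uniquely as the direct sum of simple ideals, one per connected component of its Dynkin diagram, so g ≅ D_4 ⊕ F_4 (dimension 28 + 52 = 80).

D_4 ⊕ F_4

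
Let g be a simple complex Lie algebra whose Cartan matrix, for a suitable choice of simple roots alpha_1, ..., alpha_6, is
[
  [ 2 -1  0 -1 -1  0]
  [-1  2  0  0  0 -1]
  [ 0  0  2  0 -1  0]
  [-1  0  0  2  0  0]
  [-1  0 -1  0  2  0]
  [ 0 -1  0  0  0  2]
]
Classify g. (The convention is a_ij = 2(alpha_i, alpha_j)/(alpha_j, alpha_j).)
E_6

The matrix has rank 6 with 2's on the diagonal. Reading the off-diagonal entries as Dynkin edges (a single edge where a_ij = a_ji = -1; a double or triple edge where a_ij * a_ji = 2 or 3), the diagram is a chain of 5 nodes with one extra node attached to the third node from one end (E_6). One simple-root ordering that puts it in standard form is (alpha_6, alpha_4, alpha_2, alpha_1, alpha_5, alpha_3). So the algebra is type E_6.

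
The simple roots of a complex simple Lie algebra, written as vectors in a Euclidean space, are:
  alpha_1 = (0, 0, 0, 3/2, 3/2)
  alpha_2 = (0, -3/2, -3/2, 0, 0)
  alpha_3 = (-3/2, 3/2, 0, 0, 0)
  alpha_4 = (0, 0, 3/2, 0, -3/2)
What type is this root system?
A_4

Compute the Cartan integers a_ij = 2(alpha_i, alpha_j)/(alpha_j, alpha_j); the resulting 4x4 Cartan matrix is
[[2, 0, 0, -1], [0, 2, -1, -1], [0, -1, 2, 0], [-1, -1, 0, 2]].
All simple roots have the same length, so the diagram is simply laced. The associated Dynkin diagram is a chain of 4 nodes with single edges (A_4), so the type is A_4 (the algebra sl(5)).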